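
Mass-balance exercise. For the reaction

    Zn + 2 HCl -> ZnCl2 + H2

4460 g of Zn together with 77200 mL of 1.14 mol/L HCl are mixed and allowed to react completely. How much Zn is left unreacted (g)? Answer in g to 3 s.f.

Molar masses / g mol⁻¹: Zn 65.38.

n(Zn) = 4460 / 65.38 = 68.22 mol
n(HCl) = 1.14 × 77200/1000 = 88.01 mol
n/ν → Zn: 68.22, HCl: 44.01; HCl is limiting.
Zn consumed = (1/2) × 88.01 = 44.01 mol
Zn remaining = 68.22 − 44.01 = 24.21 mol
mass = 24.21 × 65.38 = 1583 g

1580 g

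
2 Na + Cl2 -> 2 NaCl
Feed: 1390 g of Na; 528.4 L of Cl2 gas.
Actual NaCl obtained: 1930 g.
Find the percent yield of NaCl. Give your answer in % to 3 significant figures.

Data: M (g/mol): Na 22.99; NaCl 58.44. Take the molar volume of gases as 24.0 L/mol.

75.0 %

n(Na) = 1390 / 22.99 = 60.46 mol
n(Cl2) = 528.4 / 24.0 = 22.02 mol
n/ν for Na = 60.46/2 = 30.23
n/ν for Cl2 = 22.02/1 = 22.02
Smallest n/ν is Cl2 → limiting reagent.
theoretical n(NaCl) = (2/1) × 22.02 = 44.04 mol → 2574 g
% yield = 1930 / 2574 × 100 = 74.98 %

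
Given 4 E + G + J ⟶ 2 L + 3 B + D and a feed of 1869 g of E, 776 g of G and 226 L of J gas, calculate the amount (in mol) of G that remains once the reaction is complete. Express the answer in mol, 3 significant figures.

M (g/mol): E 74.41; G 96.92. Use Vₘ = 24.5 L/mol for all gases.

1.73 mol

n(E) = 1869 / 74.41 = 25.12 mol
n(G) = 776.0 / 96.92 = 8.007 mol
n(J) = 226.0 / 24.5 = 9.224 mol
n/ν → E: 6.280, G: 8.007, J: 9.224; E is limiting.
G consumed = (1/4) × 25.12 = 6.280 mol
G remaining = 8.007 − 6.280 = 1.727 mol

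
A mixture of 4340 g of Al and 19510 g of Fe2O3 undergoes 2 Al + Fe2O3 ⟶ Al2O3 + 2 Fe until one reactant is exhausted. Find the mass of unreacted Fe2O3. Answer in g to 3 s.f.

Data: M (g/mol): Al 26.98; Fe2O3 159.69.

6670 g

n(Al) = 4340 / 26.98 = 160.9 mol
n(Fe2O3) = 19510 / 159.69 = 122.2 mol
n/ν for Al = 160.9/2 = 80.45
n/ν for Fe2O3 = 122.2/1 = 122.2
Smallest n/ν is Al → limiting reagent.
Fe2O3 consumed = (1/2) × 160.9 = 80.45 mol
Fe2O3 remaining = 122.2 − 80.45 = 41.75 mol
mass = 41.75 × 159.69 = 6667 g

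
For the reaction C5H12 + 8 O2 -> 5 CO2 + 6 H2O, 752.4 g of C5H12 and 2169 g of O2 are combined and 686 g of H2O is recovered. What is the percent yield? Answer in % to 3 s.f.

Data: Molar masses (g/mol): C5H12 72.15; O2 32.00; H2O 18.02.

n(C5H12) = 752.4 / 72.15 = 10.43 mol
n(O2) = 2169 / 32.00 = 67.78 mol
n/ν → C5H12: 10.43, O2: 8.473; O2 is limiting.
theoretical n(H2O) = (6/8) × 67.78 = 50.84 mol → 916.1 g
% yield = 686 / 916.1 × 100 = 74.88 %

74.9 %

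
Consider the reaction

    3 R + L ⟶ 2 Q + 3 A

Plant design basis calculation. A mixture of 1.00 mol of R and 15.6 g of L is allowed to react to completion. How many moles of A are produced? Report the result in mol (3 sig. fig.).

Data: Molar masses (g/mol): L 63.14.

0.741 mol

n(R) = 1.000 mol
n(L) = 15.60 / 63.14 = 0.2471 mol
n/ν for R = 1.000/3 = 0.3333
n/ν for L = 0.2471/1 = 0.2471
Smallest n/ν is L → limiting reagent.
n(A) = (3/1) × 0.2471 = 0.7413 mol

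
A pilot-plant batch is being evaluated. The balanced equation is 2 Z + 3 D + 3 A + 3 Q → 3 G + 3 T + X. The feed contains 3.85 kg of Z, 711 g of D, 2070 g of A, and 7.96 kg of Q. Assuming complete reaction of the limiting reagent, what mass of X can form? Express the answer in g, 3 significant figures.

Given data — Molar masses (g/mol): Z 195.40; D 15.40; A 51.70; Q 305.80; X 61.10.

530 g

n(Z) = 3.850×1000 / 195.40 = 19.70 mol
n(D) = 711.0 / 15.40 = 46.17 mol
n(A) = 2070 / 51.70 = 40.04 mol
n(Q) = 7.960×1000 / 305.80 = 26.03 mol
n/ν for Z = 19.70/2 = 9.850
n/ν for D = 46.17/3 = 15.39
n/ν for A = 40.04/3 = 13.35
n/ν for Q = 26.03/3 = 8.677
Smallest n/ν is Q → limiting reagent.
n(X) = (1/3) × 26.03 = 8.677 mol
mass = 8.677 × 61.10 = 530.2 g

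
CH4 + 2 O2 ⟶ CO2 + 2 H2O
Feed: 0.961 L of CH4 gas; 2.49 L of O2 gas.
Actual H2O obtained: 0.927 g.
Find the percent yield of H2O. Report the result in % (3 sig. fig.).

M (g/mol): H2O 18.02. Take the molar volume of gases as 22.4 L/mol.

60.0 %

n(CH4) = 0.9610 / 22.4 = 0.04290 mol
n(O2) = 2.490 / 22.4 = 0.1112 mol
n/ν for CH4 = 0.04290/1 = 0.04290
n/ν for O2 = 0.1112/2 = 0.05560
Smallest n/ν is CH4 → limiting reagent.
theoretical n(H2O) = (2/1) × 0.04290 = 0.08580 mol → 1.546 g
% yield = 0.927 / 1.546 × 100 = 59.96 %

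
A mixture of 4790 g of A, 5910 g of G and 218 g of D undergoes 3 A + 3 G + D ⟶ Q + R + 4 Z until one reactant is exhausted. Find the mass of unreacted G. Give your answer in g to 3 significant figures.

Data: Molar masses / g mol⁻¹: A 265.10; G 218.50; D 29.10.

n(A) = 4790 / 265.10 = 18.07 mol
n(G) = 5910 / 218.50 = 27.05 mol
n(D) = 218.0 / 29.10 = 7.491 mol
n/ν → A: 6.023, G: 9.017, D: 7.491; A is limiting.
G consumed = (3/3) × 18.07 = 18.07 mol
G remaining = 27.05 − 18.07 = 8.980 mol
mass = 8.980 × 218.50 = 1962 g

1960 g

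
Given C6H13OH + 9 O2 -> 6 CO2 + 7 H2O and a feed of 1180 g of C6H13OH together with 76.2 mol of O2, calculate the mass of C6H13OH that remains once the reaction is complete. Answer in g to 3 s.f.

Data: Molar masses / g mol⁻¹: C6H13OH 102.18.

n(C6H13OH) = 1180 / 102.18 = 11.55 mol
n(O2) = 76.20 mol
n/ν → C6H13OH: 11.55, O2: 8.467; O2 is limiting.
C6H13OH consumed = (1/9) × 76.20 = 8.467 mol
C6H13OH remaining = 11.55 − 8.467 = 3.083 mol
mass = 3.083 × 102.18 = 315.0 g

315 g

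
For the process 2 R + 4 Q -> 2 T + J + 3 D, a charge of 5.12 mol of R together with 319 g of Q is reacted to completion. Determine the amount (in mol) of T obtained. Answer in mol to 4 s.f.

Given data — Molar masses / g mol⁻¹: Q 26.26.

5.120 mol

n(R) = 5.120 mol
n(Q) = 319.0 / 26.26 = 12.15 mol
n/ν → R: 2.560, Q: 3.038; R is limiting.
n(T) = (2/2) × 5.120 = 5.120 mol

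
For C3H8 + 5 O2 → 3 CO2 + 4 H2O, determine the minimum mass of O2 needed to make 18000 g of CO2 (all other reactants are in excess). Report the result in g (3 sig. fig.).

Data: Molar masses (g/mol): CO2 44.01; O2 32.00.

21800 g

n(CO2) = 18000 / 44.01 = 409.0 mol
n(O2) = (5/3) × 409.0 = 681.7 mol
mass = 681.7 × 32.00 = 21810 g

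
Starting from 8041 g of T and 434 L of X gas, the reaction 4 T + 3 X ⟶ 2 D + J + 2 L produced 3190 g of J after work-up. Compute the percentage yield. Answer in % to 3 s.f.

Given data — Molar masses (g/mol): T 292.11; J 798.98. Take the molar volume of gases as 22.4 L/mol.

n(T) = 8041 / 292.11 = 27.53 mol
n(X) = 434.0 / 22.4 = 19.38 mol
n/ν for T = 27.53/4 = 6.883
n/ν for X = 19.38/3 = 6.460
Smallest n/ν is X → limiting reagent.
theoretical n(J) = (1/3) × 19.38 = 6.460 mol → 5161 g
% yield = 3190 / 5161 × 100 = 61.81 %

61.8 %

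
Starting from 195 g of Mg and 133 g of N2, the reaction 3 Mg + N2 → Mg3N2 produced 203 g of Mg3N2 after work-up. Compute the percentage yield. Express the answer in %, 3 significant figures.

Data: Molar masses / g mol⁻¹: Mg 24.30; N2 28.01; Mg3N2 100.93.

n(Mg) = 195.0 / 24.30 = 8.025 mol
n(N2) = 133.0 / 28.01 = 4.748 mol
n/ν → Mg: 2.675, N2: 4.748; Mg is limiting.
theoretical n(Mg3N2) = (1/3) × 8.025 = 2.675 mol → 270.0 g
% yield = 203 / 270.0 × 100 = 75.19 %

75.2 %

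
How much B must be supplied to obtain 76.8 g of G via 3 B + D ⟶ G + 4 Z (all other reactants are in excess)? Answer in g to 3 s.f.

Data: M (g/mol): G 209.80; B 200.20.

n(G) = 76.8 / 209.80 = 0.3661 mol
n(B) = (3/1) × 0.3661 = 1.098 mol
mass = 1.098 × 200.20 = 219.8 g

220 g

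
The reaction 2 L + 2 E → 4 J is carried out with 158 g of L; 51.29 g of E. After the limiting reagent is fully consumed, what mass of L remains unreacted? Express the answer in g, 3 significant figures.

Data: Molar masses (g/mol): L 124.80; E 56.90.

45.5 g

n(L) = 158.0 / 124.80 = 1.266 mol
n(E) = 51.29 / 56.90 = 0.9014 mol
n/ν for L = 1.266/2 = 0.6330
n/ν for E = 0.9014/2 = 0.4507
Smallest n/ν is E → limiting reagent.
L consumed = (2/2) × 0.9014 = 0.9014 mol
L remaining = 1.266 − 0.9014 = 0.3646 mol
mass = 0.3646 × 124.80 = 45.50 g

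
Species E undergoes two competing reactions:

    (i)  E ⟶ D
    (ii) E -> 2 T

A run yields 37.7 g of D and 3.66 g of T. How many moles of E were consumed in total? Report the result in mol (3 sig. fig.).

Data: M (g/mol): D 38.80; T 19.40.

1.07 mol

n(D) = 37.7 / 38.80 = 0.9716 mol
n(T) = 3.66 / 19.40 = 0.1887 mol
n(E) via (i) = (1/1)×0.9716 = 0.9716 mol
n(E) via (ii) = (1/2)×0.1887 = 0.09435 mol
total n(E) = 0.9716 + 0.09435 = 1.066 mol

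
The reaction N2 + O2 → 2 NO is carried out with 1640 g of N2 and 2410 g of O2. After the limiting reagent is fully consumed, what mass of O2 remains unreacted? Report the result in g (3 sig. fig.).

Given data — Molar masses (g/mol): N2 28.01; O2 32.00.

n(N2) = 1640 / 28.01 = 58.55 mol
n(O2) = 2410 / 32.00 = 75.31 mol
n/ν for N2 = 58.55/1 = 58.55
n/ν for O2 = 75.31/1 = 75.31
Smallest n/ν is N2 → limiting reagent.
O2 consumed = (1/1) × 58.55 = 58.55 mol
O2 remaining = 75.31 − 58.55 = 16.76 mol
mass = 16.76 × 32.00 = 536.3 g

536 g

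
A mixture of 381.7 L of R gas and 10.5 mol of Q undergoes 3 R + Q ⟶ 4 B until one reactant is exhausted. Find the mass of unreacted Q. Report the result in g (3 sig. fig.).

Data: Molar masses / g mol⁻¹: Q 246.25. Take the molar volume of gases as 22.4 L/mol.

n(R) = 381.7 / 22.4 = 17.04 mol
n(Q) = 10.50 mol
n/ν for R = 17.04/3 = 5.680
n/ν for Q = 10.50/1 = 10.50
Smallest n/ν is R → limiting reagent.
Q consumed = (1/3) × 17.04 = 5.680 mol
Q remaining = 10.50 − 5.680 = 4.820 mol
mass = 4.820 × 246.25 = 1187 g

1190 g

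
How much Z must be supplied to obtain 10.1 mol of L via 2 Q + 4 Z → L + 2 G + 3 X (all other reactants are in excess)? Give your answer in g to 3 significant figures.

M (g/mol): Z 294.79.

n(L) = 10.10 mol
n(Z) = (4/1) × 10.10 = 40.40 mol
mass = 40.40 × 294.79 = 11910 g

11900 g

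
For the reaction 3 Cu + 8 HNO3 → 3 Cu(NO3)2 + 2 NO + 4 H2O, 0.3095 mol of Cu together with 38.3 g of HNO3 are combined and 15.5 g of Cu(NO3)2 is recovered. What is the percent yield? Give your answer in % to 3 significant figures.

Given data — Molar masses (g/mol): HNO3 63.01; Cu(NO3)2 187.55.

36.3 %

n(Cu) = 0.3095 mol
n(HNO3) = 38.30 / 63.01 = 0.6078 mol
n/ν for Cu = 0.3095/3 = 0.1032
n/ν for HNO3 = 0.6078/8 = 0.07598
Smallest n/ν is HNO3 → limiting reagent.
theoretical n(Cu(NO3)2) = (3/8) × 0.6078 = 0.2279 mol → 42.74 g
% yield = 15.5 / 42.74 × 100 = 36.27 %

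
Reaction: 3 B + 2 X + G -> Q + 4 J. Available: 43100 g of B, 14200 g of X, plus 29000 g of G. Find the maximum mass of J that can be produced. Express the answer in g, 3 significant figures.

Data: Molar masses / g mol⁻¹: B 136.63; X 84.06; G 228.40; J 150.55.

n(B) = 43100 / 136.63 = 315.5 mol
n(X) = 14200 / 84.06 = 168.9 mol
n(G) = 29000 / 228.40 = 127.0 mol
n/ν for B = 315.5/3 = 105.2
n/ν for X = 168.9/2 = 84.45
n/ν for G = 127.0/1 = 127.0
Smallest n/ν is X → limiting reagent.
n(J) = (4/2) × 168.9 = 337.8 mol
mass = 337.8 × 150.55 = 50860 g

50900 g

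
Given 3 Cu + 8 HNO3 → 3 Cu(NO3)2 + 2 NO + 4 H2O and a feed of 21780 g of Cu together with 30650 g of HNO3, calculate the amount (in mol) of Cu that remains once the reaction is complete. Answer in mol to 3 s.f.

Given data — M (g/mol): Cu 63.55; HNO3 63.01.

160 mol

n(Cu) = 21780 / 63.55 = 342.7 mol
n(HNO3) = 30650 / 63.01 = 486.4 mol
n/ν for Cu = 342.7/3 = 114.2
n/ν for HNO3 = 486.4/8 = 60.80
Smallest n/ν is HNO3 → limiting reagent.
Cu consumed = (3/8) × 486.4 = 182.4 mol
Cu remaining = 342.7 − 182.4 = 160.3 mol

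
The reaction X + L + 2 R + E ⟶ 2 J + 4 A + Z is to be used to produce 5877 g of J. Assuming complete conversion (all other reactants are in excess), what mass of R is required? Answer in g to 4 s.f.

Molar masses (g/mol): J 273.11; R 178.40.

n(J) = 5877 / 273.11 = 21.52 mol
n(R) = (2/2) × 21.52 = 21.52 mol
mass = 21.52 × 178.40 = 3839 g

3839 g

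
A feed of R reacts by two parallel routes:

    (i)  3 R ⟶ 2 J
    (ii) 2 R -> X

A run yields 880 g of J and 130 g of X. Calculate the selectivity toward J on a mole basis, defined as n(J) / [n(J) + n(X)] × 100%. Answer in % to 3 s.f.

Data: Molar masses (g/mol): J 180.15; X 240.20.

90.0 %

n(J) = 880 / 180.15 = 4.885 mol
n(X) = 130 / 240.20 = 0.5412 mol
selectivity = 4.885/(4.885+0.5412) × 100 = 90.03 %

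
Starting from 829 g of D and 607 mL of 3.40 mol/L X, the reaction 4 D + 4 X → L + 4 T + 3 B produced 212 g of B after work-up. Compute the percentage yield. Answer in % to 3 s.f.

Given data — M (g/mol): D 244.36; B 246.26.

n(D) = 829.0 / 244.36 = 3.393 mol
n(X) = 3.40 × 607.0/1000 = 2.064 mol
n/ν → D: 0.8483, X: 0.5160; X is limiting.
theoretical n(B) = (3/4) × 2.064 = 1.548 mol → 381.2 g
% yield = 212 / 381.2 × 100 = 55.61 %

55.6 %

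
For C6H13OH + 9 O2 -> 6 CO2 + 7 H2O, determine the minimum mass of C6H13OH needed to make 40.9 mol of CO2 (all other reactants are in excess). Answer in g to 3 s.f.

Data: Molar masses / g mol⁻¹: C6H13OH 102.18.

697 g

n(CO2) = 40.90 mol
n(C6H13OH) = (1/6) × 40.90 = 6.817 mol
mass = 6.817 × 102.18 = 696.6 g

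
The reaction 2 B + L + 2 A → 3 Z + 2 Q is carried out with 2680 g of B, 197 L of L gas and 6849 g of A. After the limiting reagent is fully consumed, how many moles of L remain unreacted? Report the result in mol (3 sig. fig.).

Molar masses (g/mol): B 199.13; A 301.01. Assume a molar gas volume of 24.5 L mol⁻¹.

n(B) = 2680 / 199.13 = 13.46 mol
n(L) = 197.0 / 24.5 = 8.041 mol
n(A) = 6849 / 301.01 = 22.75 mol
n/ν → B: 6.730, L: 8.041, A: 11.38; B is limiting.
L consumed = (1/2) × 13.46 = 6.730 mol
L remaining = 8.041 − 6.730 = 1.311 mol

1.31 mol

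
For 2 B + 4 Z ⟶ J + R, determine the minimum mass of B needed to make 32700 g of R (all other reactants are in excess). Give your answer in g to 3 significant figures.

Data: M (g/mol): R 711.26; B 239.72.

22000 g

n(R) = 32700 / 711.26 = 45.97 mol
n(B) = (2/1) × 45.97 = 91.94 mol
mass = 91.94 × 239.72 = 22040 g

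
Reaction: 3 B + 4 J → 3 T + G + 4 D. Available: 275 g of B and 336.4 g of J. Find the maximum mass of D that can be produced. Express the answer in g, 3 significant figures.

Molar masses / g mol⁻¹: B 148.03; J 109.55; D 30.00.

74.3 g

n(B) = 275.0 / 148.03 = 1.858 mol
n(J) = 336.4 / 109.55 = 3.071 mol
n/ν for B = 1.858/3 = 0.6193
n/ν for J = 3.071/4 = 0.7678
Smallest n/ν is B → limiting reagent.
n(D) = (4/3) × 1.858 = 2.477 mol
mass = 2.477 × 30.00 = 74.31 g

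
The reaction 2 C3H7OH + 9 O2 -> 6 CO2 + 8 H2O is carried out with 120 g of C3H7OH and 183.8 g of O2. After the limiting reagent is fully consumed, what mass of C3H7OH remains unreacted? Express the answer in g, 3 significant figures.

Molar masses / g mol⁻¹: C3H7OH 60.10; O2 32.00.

43.3 g

n(C3H7OH) = 120.0 / 60.10 = 1.997 mol
n(O2) = 183.8 / 32.00 = 5.744 mol
n/ν → C3H7OH: 0.9985, O2: 0.6382; O2 is limiting.
C3H7OH consumed = (2/9) × 5.744 = 1.276 mol
C3H7OH remaining = 1.997 − 1.276 = 0.7210 mol
mass = 0.7210 × 60.10 = 43.33 g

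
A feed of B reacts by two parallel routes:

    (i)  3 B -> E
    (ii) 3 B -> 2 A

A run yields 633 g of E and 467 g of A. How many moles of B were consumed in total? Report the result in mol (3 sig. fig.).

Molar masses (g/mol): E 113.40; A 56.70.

29.1 mol

n(E) = 633 / 113.40 = 5.582 mol
n(A) = 467 / 56.70 = 8.236 mol
n(B) via (i) = (3/1)×5.582 = 16.75 mol
n(B) via (ii) = (3/2)×8.236 = 12.35 mol
total n(B) = 16.75 + 12.35 = 29.10 mol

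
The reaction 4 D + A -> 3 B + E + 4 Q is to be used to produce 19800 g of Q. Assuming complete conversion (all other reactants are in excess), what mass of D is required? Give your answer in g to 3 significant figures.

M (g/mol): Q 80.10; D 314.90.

n(Q) = 19800 / 80.10 = 247.2 mol
n(D) = (4/4) × 247.2 = 247.2 mol
mass = 247.2 × 314.90 = 77840 g

77800 g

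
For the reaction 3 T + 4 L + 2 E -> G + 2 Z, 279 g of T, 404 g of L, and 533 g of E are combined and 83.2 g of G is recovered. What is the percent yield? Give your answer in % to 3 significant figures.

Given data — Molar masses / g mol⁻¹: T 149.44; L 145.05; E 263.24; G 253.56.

52.7 %

n(T) = 279.0 / 149.44 = 1.867 mol
n(L) = 404.0 / 145.05 = 2.785 mol
n(E) = 533.0 / 263.24 = 2.025 mol
n/ν → T: 0.6223, L: 0.6963, E: 1.013; T is limiting.
theoretical n(G) = (1/3) × 1.867 = 0.6223 mol → 157.8 g
% yield = 83.2 / 157.8 × 100 = 52.72 %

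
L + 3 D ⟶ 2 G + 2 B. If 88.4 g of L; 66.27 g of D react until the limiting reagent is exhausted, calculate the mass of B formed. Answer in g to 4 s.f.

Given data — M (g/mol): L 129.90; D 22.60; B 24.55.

33.41 g

n(L) = 88.40 / 129.90 = 0.6805 mol
n(D) = 66.27 / 22.60 = 2.932 mol
n/ν → L: 0.6805, D: 0.9773; L is limiting.
n(B) = (2/1) × 0.6805 = 1.361 mol
mass = 1.361 × 24.55 = 33.41 g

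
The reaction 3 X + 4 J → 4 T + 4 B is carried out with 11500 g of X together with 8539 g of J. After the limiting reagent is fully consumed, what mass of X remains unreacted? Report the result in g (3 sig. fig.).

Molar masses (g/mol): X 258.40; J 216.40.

n(X) = 11500 / 258.40 = 44.50 mol
n(J) = 8539 / 216.40 = 39.46 mol
n/ν for X = 44.50/3 = 14.83
n/ν for J = 39.46/4 = 9.865
Smallest n/ν is J → limiting reagent.
X consumed = (3/4) × 39.46 = 29.60 mol
X remaining = 44.50 − 29.60 = 14.90 mol
mass = 14.90 × 258.40 = 3850 g

3850 g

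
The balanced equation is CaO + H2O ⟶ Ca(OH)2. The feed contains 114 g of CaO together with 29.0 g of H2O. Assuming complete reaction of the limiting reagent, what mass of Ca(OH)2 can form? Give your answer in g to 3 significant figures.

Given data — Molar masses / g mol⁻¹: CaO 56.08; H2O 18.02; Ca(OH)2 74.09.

119 g

n(CaO) = 114.0 / 56.08 = 2.033 mol
n(H2O) = 29.00 / 18.02 = 1.609 mol
n/ν for CaO = 2.033/1 = 2.033
n/ν for H2O = 1.609/1 = 1.609
Smallest n/ν is H2O → limiting reagent.
n(Ca(OH)2) = (1/1) × 1.609 = 1.609 mol
mass = 1.609 × 74.09 = 119.2 g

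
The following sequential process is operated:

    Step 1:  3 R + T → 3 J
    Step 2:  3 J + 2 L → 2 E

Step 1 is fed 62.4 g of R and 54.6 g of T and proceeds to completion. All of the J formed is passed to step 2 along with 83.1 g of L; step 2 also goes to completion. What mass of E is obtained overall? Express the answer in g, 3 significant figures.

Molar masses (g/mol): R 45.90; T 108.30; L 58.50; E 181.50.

Step 1:
n(R) = 62.40 / 45.90 = 1.359 mol
n(T) = 54.60 / 108.30 = 0.5042 mol
n/ν → R: 0.4530, T: 0.5042; R is limiting.
n(J) produced = (3/3) × 1.359 = 1.359 mol
Step 2:
n(J) available = 1.359 mol
n(L) = 83.10 / 58.50 = 1.421 mol
n/ν → J: 0.4530, L: 0.7105; J is limiting.
n(E) = (2/3) × 1.359 = 0.9060 mol
mass = 0.9060 × 181.50 = 164.4 g

164 g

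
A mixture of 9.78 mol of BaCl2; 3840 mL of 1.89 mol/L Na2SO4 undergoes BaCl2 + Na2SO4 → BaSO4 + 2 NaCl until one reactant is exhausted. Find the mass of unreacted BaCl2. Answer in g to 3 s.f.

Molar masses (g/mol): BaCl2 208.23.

525 g

n(BaCl2) = 9.780 mol
n(Na2SO4) = 1.89 × 3840/1000 = 7.258 mol
n/ν for BaCl2 = 9.780/1 = 9.780
n/ν for Na2SO4 = 7.258/1 = 7.258
Smallest n/ν is Na2SO4 → limiting reagent.
BaCl2 consumed = (1/1) × 7.258 = 7.258 mol
BaCl2 remaining = 9.780 − 7.258 = 2.522 mol
mass = 2.522 × 208.23 = 525.2 g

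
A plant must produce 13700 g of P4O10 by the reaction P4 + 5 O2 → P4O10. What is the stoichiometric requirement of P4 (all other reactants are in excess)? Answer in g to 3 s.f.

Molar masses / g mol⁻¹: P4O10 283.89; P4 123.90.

n(P4O10) = 13700 / 283.89 = 48.26 mol
n(P4) = (1/1) × 48.26 = 48.26 mol
mass = 48.26 × 123.90 = 5979 g

5980 g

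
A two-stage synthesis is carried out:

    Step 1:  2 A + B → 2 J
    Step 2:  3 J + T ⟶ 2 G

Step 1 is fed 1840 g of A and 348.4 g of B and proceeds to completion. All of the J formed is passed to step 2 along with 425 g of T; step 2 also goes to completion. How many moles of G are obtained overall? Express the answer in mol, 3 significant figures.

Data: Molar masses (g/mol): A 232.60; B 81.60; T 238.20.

3.57 mol

Step 1:
n(A) = 1840 / 232.60 = 7.911 mol
n(B) = 348.4 / 81.60 = 4.270 mol
n/ν → A: 3.956, B: 4.270; A is limiting.
n(J) produced = (2/2) × 7.911 = 7.911 mol
Step 2:
n(J) available = 7.911 mol
n(T) = 425.0 / 238.20 = 1.784 mol
n/ν → J: 2.637, T: 1.784; T is limiting.
n(G) = (2/1) × 1.784 = 3.568 mol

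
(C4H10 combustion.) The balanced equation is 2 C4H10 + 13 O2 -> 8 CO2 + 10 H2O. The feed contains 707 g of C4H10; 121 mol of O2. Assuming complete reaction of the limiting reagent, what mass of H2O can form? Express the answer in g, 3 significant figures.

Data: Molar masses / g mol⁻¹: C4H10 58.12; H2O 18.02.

n(C4H10) = 707.0 / 58.12 = 12.16 mol
n(O2) = 121.0 mol
n/ν for C4H10 = 12.16/2 = 6.080
n/ν for O2 = 121.0/13 = 9.308
Smallest n/ν is C4H10 → limiting reagent.
n(H2O) = (10/2) × 12.16 = 60.80 mol
mass = 60.80 × 18.02 = 1096 g

1100 g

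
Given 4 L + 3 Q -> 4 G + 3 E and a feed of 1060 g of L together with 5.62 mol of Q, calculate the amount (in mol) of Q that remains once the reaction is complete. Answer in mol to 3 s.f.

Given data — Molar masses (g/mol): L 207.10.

1.78 mol

n(L) = 1060 / 207.10 = 5.118 mol
n(Q) = 5.620 mol
n/ν for L = 5.118/4 = 1.280
n/ν for Q = 5.620/3 = 1.873
Smallest n/ν is L → limiting reagent.
Q consumed = (3/4) × 5.118 = 3.839 mol
Q remaining = 5.620 − 3.839 = 1.781 mol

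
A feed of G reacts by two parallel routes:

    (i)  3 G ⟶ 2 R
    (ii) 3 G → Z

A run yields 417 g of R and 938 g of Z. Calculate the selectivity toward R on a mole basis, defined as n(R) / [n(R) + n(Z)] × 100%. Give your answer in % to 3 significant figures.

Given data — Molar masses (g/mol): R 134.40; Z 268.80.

n(R) = 417 / 134.40 = 3.103 mol
n(Z) = 938 / 268.80 = 3.490 mol
selectivity = 3.103/(3.103+3.490) × 100 = 47.07 %

47.1 %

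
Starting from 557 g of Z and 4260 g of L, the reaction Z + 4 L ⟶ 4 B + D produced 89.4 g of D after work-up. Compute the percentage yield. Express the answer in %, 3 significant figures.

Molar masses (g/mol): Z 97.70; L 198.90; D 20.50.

n(Z) = 557.0 / 97.70 = 5.701 mol
n(L) = 4260 / 198.90 = 21.42 mol
n/ν → Z: 5.701, L: 5.355; L is limiting.
theoretical n(D) = (1/4) × 21.42 = 5.355 mol → 109.8 g
% yield = 89.4 / 109.8 × 100 = 81.42 %

81.4 %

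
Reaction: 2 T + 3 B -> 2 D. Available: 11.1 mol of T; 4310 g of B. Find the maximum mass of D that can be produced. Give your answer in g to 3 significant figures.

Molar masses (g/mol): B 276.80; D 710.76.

7380 g

n(T) = 11.10 mol
n(B) = 4310 / 276.80 = 15.57 mol
n/ν for T = 11.10/2 = 5.550
n/ν for B = 15.57/3 = 5.190
Smallest n/ν is B → limiting reagent.
n(D) = (2/3) × 15.57 = 10.38 mol
mass = 10.38 × 710.76 = 7378 g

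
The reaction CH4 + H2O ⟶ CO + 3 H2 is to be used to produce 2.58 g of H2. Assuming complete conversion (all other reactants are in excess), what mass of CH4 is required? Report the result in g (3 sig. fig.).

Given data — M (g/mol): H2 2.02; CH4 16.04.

n(H2) = 2.58 / 2.02 = 1.277 mol
n(CH4) = (1/3) × 1.277 = 0.4257 mol
mass = 0.4257 × 16.04 = 6.828 g

6.83 g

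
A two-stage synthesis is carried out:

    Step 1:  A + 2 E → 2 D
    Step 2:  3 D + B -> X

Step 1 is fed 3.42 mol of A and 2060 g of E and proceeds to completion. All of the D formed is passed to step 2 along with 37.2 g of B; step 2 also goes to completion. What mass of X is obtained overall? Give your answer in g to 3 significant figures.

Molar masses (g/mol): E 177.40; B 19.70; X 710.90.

1340 g

Step 1:
n(A) = 3.420 mol
n(E) = 2060 / 177.40 = 11.61 mol
n/ν for A = 3.420/1 = 3.420
n/ν for E = 11.61/2 = 5.805
Smallest n/ν is A → limiting reagent.
n(D) produced = (2/1) × 3.420 = 6.840 mol
Step 2:
n(D) available = 6.840 mol
n(B) = 37.20 / 19.70 = 1.888 mol
n/ν for D = 6.840/3 = 2.280
n/ν for B = 1.888/1 = 1.888
Smallest n/ν is B → limiting reagent.
n(X) = (1/1) × 1.888 = 1.888 mol
mass = 1.888 × 710.90 = 1342 g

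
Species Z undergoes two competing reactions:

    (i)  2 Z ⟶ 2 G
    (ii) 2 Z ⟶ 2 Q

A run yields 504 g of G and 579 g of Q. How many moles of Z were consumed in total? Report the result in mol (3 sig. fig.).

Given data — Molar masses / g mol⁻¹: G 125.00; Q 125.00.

n(G) = 504 / 125.00 = 4.032 mol
n(Q) = 579 / 125.00 = 4.632 mol
n(Z) via (i) = (2/2)×4.032 = 4.032 mol
n(Z) via (ii) = (2/2)×4.632 = 4.632 mol
total n(Z) = 4.032 + 4.632 = 8.664 mol

8.66 mol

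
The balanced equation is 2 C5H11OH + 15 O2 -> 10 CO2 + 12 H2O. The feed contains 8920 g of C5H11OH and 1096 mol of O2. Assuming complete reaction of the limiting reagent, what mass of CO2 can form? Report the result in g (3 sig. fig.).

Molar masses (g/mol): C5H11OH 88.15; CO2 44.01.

22300 g

n(C5H11OH) = 8920 / 88.15 = 101.2 mol
n(O2) = 1096 mol
n/ν for C5H11OH = 101.2/2 = 50.60
n/ν for O2 = 1096/15 = 73.07
Smallest n/ν is C5H11OH → limiting reagent.
n(CO2) = (10/2) × 101.2 = 506.0 mol
mass = 506.0 × 44.01 = 22270 g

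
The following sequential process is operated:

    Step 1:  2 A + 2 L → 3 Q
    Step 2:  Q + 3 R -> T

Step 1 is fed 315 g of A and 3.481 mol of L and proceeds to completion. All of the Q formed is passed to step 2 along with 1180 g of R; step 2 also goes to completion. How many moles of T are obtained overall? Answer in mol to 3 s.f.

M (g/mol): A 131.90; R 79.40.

3.58 mol

Step 1:
n(A) = 315.0 / 131.90 = 2.388 mol
n(L) = 3.481 mol
n/ν for A = 2.388/2 = 1.194
n/ν for L = 3.481/2 = 1.741
Smallest n/ν is A → limiting reagent.
n(Q) produced = (3/2) × 2.388 = 3.582 mol
Step 2:
n(Q) available = 3.582 mol
n(R) = 1180 / 79.40 = 14.86 mol
n/ν for Q = 3.582/1 = 3.582
n/ν for R = 14.86/3 = 4.953
Smallest n/ν is Q → limiting reagent.
n(T) = (1/1) × 3.582 = 3.582 mol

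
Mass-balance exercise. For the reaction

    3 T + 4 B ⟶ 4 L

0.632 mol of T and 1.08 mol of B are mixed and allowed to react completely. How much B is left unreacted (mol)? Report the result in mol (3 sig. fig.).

n(T) = 0.6320 mol
n(B) = 1.080 mol
n/ν for T = 0.6320/3 = 0.2107
n/ν for B = 1.080/4 = 0.2700
Smallest n/ν is T → limiting reagent.
B consumed = (4/3) × 0.6320 = 0.8427 mol
B remaining = 1.080 − 0.8427 = 0.2373 mol

0.237 mol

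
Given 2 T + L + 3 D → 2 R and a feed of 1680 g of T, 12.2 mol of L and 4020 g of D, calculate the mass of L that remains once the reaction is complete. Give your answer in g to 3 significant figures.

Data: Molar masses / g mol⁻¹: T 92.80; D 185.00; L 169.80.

842 g

n(T) = 1680 / 92.80 = 18.10 mol
n(L) = 12.20 mol
n(D) = 4020 / 185.00 = 21.73 mol
n/ν for T = 18.10/2 = 9.050
n/ν for L = 12.20/1 = 12.20
n/ν for D = 21.73/3 = 7.243
Smallest n/ν is D → limiting reagent.
L consumed = (1/3) × 21.73 = 7.243 mol
L remaining = 12.20 − 7.243 = 4.957 mol
mass = 4.957 × 169.80 = 841.7 g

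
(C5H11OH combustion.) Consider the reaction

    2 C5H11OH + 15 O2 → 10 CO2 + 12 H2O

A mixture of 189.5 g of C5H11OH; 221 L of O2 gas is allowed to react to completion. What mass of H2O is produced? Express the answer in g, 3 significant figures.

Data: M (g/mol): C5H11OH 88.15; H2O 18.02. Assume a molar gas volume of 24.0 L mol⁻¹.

133 g

n(C5H11OH) = 189.5 / 88.15 = 2.150 mol
n(O2) = 221.0 / 24.0 = 9.208 mol
n/ν for C5H11OH = 2.150/2 = 1.075
n/ν for O2 = 9.208/15 = 0.6139
Smallest n/ν is O2 → limiting reagent.
n(H2O) = (12/15) × 9.208 = 7.366 mol
mass = 7.366 × 18.02 = 132.7 g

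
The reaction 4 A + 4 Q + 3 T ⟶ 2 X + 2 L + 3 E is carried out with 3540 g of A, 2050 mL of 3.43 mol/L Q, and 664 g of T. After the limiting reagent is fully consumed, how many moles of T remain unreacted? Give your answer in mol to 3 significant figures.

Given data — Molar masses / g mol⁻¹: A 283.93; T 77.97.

n(A) = 3540 / 283.93 = 12.47 mol
n(Q) = 3.43 × 2050/1000 = 7.032 mol
n(T) = 664.0 / 77.97 = 8.516 mol
n/ν → A: 3.118, Q: 1.758, T: 2.839; Q is limiting.
T consumed = (3/4) × 7.032 = 5.274 mol
T remaining = 8.516 − 5.274 = 3.242 mol

3.24 mol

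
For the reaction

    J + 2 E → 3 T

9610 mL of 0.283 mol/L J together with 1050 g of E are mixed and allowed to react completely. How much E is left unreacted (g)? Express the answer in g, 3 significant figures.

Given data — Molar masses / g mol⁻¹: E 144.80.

n(J) = 0.283 × 9610/1000 = 2.720 mol
n(E) = 1050 / 144.80 = 7.251 mol
n/ν for J = 2.720/1 = 2.720
n/ν for E = 7.251/2 = 3.626
Smallest n/ν is J → limiting reagent.
E consumed = (2/1) × 2.720 = 5.440 mol
E remaining = 7.251 − 5.440 = 1.811 mol
mass = 1.811 × 144.80 = 262.2 g

262 g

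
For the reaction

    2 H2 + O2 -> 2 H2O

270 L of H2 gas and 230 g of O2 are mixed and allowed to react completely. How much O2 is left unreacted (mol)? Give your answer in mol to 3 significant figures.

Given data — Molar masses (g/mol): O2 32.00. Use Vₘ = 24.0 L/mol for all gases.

1.56 mol

n(H2) = 270.0 / 24.0 = 11.25 mol
n(O2) = 230.0 / 32.00 = 7.188 mol
n/ν for H2 = 11.25/2 = 5.625
n/ν for O2 = 7.188/1 = 7.188
Smallest n/ν is H2 → limiting reagent.
O2 consumed = (1/2) × 11.25 = 5.625 mol
O2 remaining = 7.188 − 5.625 = 1.563 mol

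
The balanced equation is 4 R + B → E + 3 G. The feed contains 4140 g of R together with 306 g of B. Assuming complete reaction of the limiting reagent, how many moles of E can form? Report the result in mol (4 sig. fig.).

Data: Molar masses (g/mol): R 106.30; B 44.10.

n(R) = 4140 / 106.30 = 38.95 mol
n(B) = 306.0 / 44.10 = 6.939 mol
n/ν for R = 38.95/4 = 9.738
n/ν for B = 6.939/1 = 6.939
Smallest n/ν is B → limiting reagent.
n(E) = (1/1) × 6.939 = 6.939 mol

6.939 mol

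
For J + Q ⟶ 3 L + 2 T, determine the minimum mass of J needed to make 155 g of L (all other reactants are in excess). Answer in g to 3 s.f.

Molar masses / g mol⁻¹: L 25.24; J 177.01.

n(L) = 155 / 25.24 = 6.141 mol
n(J) = (1/3) × 6.141 = 2.047 mol
mass = 2.047 × 177.01 = 362.3 g

362 g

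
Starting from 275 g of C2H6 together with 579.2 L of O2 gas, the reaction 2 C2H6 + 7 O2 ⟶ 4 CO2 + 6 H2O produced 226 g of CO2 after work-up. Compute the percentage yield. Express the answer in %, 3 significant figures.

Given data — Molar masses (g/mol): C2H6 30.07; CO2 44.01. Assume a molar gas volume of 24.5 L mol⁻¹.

n(C2H6) = 275.0 / 30.07 = 9.145 mol
n(O2) = 579.2 / 24.5 = 23.64 mol
n/ν for C2H6 = 9.145/2 = 4.573
n/ν for O2 = 23.64/7 = 3.377
Smallest n/ν is O2 → limiting reagent.
theoretical n(CO2) = (4/7) × 23.64 = 13.51 mol → 594.6 g
% yield = 226 / 594.6 × 100 = 38.01 %

38.0 %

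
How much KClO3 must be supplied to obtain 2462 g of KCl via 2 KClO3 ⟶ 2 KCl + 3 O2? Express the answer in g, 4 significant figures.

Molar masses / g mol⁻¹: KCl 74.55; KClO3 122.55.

n(KCl) = 2462 / 74.55 = 33.02 mol
n(KClO3) = (2/2) × 33.02 = 33.02 mol
mass = 33.02 × 122.55 = 4047 g

4047 g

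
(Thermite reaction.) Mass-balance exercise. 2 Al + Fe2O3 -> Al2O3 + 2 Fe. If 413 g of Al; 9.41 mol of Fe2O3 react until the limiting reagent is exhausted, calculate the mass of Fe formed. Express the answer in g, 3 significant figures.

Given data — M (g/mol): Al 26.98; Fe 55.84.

855 g

n(Al) = 413.0 / 26.98 = 15.31 mol
n(Fe2O3) = 9.410 mol
n/ν for Al = 15.31/2 = 7.655
n/ν for Fe2O3 = 9.410/1 = 9.410
Smallest n/ν is Al → limiting reagent.
n(Fe) = (2/2) × 15.31 = 15.31 mol
mass = 15.31 × 55.84 = 854.9 g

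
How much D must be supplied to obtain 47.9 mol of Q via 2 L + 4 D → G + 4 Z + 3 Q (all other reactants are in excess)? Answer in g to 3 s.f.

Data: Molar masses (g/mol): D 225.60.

14400 g

n(Q) = 47.90 mol
n(D) = (4/3) × 47.90 = 63.87 mol
mass = 63.87 × 225.60 = 14410 g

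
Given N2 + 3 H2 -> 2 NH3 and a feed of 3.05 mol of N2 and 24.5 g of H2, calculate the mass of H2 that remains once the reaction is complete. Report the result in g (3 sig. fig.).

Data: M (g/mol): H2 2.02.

n(N2) = 3.050 mol
n(H2) = 24.50 / 2.02 = 12.13 mol
n/ν for N2 = 3.050/1 = 3.050
n/ν for H2 = 12.13/3 = 4.043
Smallest n/ν is N2 → limiting reagent.
H2 consumed = (3/1) × 3.050 = 9.150 mol
H2 remaining = 12.13 − 9.150 = 2.980 mol
mass = 2.980 × 2.02 = 6.020 g

6.02 g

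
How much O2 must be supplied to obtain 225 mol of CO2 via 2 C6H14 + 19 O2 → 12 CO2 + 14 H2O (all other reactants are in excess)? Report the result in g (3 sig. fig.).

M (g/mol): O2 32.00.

n(CO2) = 225.0 mol
n(O2) = (19/12) × 225.0 = 356.3 mol
mass = 356.3 × 32.00 = 11400 g

11400 g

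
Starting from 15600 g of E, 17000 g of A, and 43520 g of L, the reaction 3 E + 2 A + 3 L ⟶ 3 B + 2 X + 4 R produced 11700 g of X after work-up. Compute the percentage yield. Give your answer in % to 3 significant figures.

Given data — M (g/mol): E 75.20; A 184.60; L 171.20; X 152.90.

n(E) = 15600 / 75.20 = 207.4 mol
n(A) = 17000 / 184.60 = 92.09 mol
n(L) = 43520 / 171.20 = 254.2 mol
n/ν for E = 207.4/3 = 69.13
n/ν for A = 92.09/2 = 46.05
n/ν for L = 254.2/3 = 84.73
Smallest n/ν is A → limiting reagent.
theoretical n(X) = (2/2) × 92.09 = 92.09 mol → 14080 g
% yield = 11700 / 14080 × 100 = 83.10 %

83.1 %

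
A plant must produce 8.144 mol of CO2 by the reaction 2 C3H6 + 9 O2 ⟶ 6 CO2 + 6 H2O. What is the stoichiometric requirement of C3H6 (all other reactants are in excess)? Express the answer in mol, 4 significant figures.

2.715 mol

n(CO2) = 8.144 mol
n(C3H6) = (2/6) × 8.144 = 2.715 mol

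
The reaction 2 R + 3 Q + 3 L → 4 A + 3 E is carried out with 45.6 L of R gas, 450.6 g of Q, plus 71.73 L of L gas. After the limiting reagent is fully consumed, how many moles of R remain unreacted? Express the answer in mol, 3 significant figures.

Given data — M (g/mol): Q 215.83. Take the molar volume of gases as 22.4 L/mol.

0.644 mol

n(R) = 45.60 / 22.4 = 2.036 mol
n(Q) = 450.6 / 215.83 = 2.088 mol
n(L) = 71.73 / 22.4 = 3.202 mol
n/ν for R = 2.036/2 = 1.018
n/ν for Q = 2.088/3 = 0.6960
n/ν for L = 3.202/3 = 1.067
Smallest n/ν is Q → limiting reagent.
R consumed = (2/3) × 2.088 = 1.392 mol
R remaining = 2.036 − 1.392 = 0.6440 mol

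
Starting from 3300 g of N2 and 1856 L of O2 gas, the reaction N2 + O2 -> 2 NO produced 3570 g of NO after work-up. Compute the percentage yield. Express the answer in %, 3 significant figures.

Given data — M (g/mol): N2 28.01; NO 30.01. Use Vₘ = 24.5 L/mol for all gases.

78.5 %

n(N2) = 3300 / 28.01 = 117.8 mol
n(O2) = 1856 / 24.5 = 75.76 mol
n/ν → N2: 117.8, O2: 75.76; O2 is limiting.
theoretical n(NO) = (2/1) × 75.76 = 151.5 mol → 4547 g
% yield = 3570 / 4547 × 100 = 78.51 %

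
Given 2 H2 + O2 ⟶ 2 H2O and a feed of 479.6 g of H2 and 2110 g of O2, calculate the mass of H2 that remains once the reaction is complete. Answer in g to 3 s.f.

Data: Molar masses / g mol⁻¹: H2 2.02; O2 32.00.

213 g

n(H2) = 479.6 / 2.02 = 237.4 mol
n(O2) = 2110 / 32.00 = 65.94 mol
n/ν for H2 = 237.4/2 = 118.7
n/ν for O2 = 65.94/1 = 65.94
Smallest n/ν is O2 → limiting reagent.
H2 consumed = (2/1) × 65.94 = 131.9 mol
H2 remaining = 237.4 − 131.9 = 105.5 mol
mass = 105.5 × 2.02 = 213.1 g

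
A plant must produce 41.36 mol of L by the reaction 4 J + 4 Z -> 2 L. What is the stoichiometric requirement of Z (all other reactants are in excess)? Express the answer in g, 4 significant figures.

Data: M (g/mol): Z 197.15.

16310 g

n(L) = 41.36 mol
n(Z) = (4/2) × 41.36 = 82.72 mol
mass = 82.72 × 197.15 = 16310 g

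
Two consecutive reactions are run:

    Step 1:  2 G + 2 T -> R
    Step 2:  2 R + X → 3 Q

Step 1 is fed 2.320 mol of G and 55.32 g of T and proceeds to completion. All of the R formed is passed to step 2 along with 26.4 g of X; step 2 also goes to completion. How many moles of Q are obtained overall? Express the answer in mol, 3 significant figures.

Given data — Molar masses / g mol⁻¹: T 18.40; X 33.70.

1.74 mol

Step 1:
n(G) = 2.320 mol
n(T) = 55.32 / 18.40 = 3.007 mol
n/ν → G: 1.160, T: 1.504; G is limiting.
n(R) produced = (1/2) × 2.320 = 1.160 mol
Step 2:
n(R) available = 1.160 mol
n(X) = 26.40 / 33.70 = 0.7834 mol
n/ν → R: 0.5800, X: 0.7834; R is limiting.
n(Q) = (3/2) × 1.160 = 1.740 mol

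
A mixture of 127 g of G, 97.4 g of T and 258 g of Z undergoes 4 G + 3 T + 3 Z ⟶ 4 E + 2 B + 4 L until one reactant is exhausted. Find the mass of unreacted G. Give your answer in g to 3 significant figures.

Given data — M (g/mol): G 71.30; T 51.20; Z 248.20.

n(G) = 127.0 / 71.30 = 1.781 mol
n(T) = 97.40 / 51.20 = 1.902 mol
n(Z) = 258.0 / 248.20 = 1.039 mol
n/ν → G: 0.4453, T: 0.6340, Z: 0.3463; Z is limiting.
G consumed = (4/3) × 1.039 = 1.385 mol
G remaining = 1.781 − 1.385 = 0.3960 mol
mass = 0.3960 × 71.30 = 28.23 g

28.2 g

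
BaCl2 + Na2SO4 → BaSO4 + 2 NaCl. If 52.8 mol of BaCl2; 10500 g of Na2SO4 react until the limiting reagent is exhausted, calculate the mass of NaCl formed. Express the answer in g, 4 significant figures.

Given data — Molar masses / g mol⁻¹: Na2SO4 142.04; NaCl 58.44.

n(BaCl2) = 52.80 mol
n(Na2SO4) = 10500 / 142.04 = 73.92 mol
n/ν for BaCl2 = 52.80/1 = 52.80
n/ν for Na2SO4 = 73.92/1 = 73.92
Smallest n/ν is BaCl2 → limiting reagent.
n(NaCl) = (2/1) × 52.80 = 105.6 mol
mass = 105.6 × 58.44 = 6171 g

6171 g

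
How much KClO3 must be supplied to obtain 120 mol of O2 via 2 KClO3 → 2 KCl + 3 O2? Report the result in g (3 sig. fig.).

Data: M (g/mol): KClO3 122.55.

n(O2) = 120.0 mol
n(KClO3) = (2/3) × 120.0 = 80.00 mol
mass = 80.00 × 122.55 = 9804 g

9800 g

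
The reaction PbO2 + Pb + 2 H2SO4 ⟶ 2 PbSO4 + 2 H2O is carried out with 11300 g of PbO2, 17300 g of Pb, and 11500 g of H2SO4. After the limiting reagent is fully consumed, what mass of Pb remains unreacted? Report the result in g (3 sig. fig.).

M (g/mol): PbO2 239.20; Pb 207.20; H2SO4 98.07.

n(PbO2) = 11300 / 239.20 = 47.24 mol
n(Pb) = 17300 / 207.20 = 83.49 mol
n(H2SO4) = 11500 / 98.07 = 117.3 mol
n/ν → PbO2: 47.24, Pb: 83.49, H2SO4: 58.65; PbO2 is limiting.
Pb consumed = (1/1) × 47.24 = 47.24 mol
Pb remaining = 83.49 − 47.24 = 36.25 mol
mass = 36.25 × 207.20 = 7511 g

7510 g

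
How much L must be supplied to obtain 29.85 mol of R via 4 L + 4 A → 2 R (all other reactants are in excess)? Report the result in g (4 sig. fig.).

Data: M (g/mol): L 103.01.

6150 g

n(R) = 29.85 mol
n(L) = (4/2) × 29.85 = 59.70 mol
mass = 59.70 × 103.01 = 6150 g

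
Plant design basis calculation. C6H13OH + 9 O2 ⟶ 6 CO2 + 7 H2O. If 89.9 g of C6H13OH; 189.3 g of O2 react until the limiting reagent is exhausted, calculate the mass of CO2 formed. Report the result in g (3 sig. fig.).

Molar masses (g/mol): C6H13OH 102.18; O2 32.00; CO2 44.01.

n(C6H13OH) = 89.90 / 102.18 = 0.8798 mol
n(O2) = 189.3 / 32.00 = 5.916 mol
n/ν for C6H13OH = 0.8798/1 = 0.8798
n/ν for O2 = 5.916/9 = 0.6573
Smallest n/ν is O2 → limiting reagent.
n(CO2) = (6/9) × 5.916 = 3.944 mol
mass = 3.944 × 44.01 = 173.6 g

174 g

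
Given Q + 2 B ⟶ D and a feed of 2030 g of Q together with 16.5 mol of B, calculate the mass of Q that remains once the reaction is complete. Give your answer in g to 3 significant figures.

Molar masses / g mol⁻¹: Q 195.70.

415 g

n(Q) = 2030 / 195.70 = 10.37 mol
n(B) = 16.50 mol
n/ν → Q: 10.37, B: 8.250; B is limiting.
Q consumed = (1/2) × 16.50 = 8.250 mol
Q remaining = 10.37 − 8.250 = 2.120 mol
mass = 2.120 × 195.70 = 414.9 g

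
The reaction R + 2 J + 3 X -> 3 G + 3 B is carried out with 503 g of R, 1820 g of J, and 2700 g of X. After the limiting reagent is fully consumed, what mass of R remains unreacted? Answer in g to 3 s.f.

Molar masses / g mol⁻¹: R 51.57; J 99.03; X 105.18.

n(R) = 503.0 / 51.57 = 9.754 mol
n(J) = 1820 / 99.03 = 18.38 mol
n(X) = 2700 / 105.18 = 25.67 mol
n/ν for R = 9.754/1 = 9.754
n/ν for J = 18.38/2 = 9.190
n/ν for X = 25.67/3 = 8.557
Smallest n/ν is X → limiting reagent.
R consumed = (1/3) × 25.67 = 8.557 mol
R remaining = 9.754 − 8.557 = 1.197 mol
mass = 1.197 × 51.57 = 61.73 g

61.7 g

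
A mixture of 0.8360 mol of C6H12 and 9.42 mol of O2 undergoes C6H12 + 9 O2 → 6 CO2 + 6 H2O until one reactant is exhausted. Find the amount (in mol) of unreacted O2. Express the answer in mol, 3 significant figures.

1.90 mol

n(C6H12) = 0.8360 mol
n(O2) = 9.420 mol
n/ν → C6H12: 0.8360, O2: 1.047; C6H12 is limiting.
O2 consumed = (9/1) × 0.8360 = 7.524 mol
O2 remaining = 9.420 − 7.524 = 1.896 mol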